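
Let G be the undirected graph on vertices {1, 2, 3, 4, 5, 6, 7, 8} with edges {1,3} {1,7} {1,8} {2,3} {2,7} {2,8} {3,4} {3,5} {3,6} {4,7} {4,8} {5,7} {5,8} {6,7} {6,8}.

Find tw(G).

A width-3 tree decomposition is:
Bags: B1 = {1, 3, 7, 8}  B2 = {3, 5, 7, 8}  B3 = {3, 4, 7, 8}  B4 = {2, 3, 7, 8}  B5 = {3, 6, 7, 8}
Tree: B1–B2, B2–B3, B3–B4, B4–B5
Each bag holds 4 vertices, so the decomposition has width 3, which upper-bounds the treewidth. For the lower bound: the 4 vertex sets {1,3}, {5,7}, {8}, {4} are disjoint, each induces a connected subgraph, and every pair is joined by at least one edge of G. Contracting each set to a single vertex therefore yields K_{4} as a minor, and since treewidth is minor-monotone, tw(G) ≥ tw(K_{4}) = 3. Hence tw(G) = 3 exactly.

3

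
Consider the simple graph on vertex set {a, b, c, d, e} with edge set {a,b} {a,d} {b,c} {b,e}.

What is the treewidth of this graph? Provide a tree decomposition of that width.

Every bag has size at most 2, so the width is 2 − 1 = 1 and tw(G) ≤ 1. Since G has at least one edge (e.g. a–b), it is not an edgeless graph, so tw(G) ≥ 1. Hence tw(G) = 1 exactly.

Treewidth 1.
Bags: B1 = {a, b}  B2 = {b, c}  B3 = {b, e}  B4 = {a, d}
Tree: B1–B2, B1–B3, B1–B4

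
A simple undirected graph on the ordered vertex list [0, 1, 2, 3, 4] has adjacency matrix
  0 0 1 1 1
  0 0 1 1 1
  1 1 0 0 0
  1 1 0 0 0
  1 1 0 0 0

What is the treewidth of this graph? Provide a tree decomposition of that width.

Every bag has size at most 3, so the width is 3 − 1 = 2 and tw(G) ≤ 2. Since 3–1–4–0–3 is a cycle in G, G is not acyclic. Forests are exactly the graphs of treewidth ≤ 1, so tw(G) ≥ 2. Therefore the treewidth is 2.

Treewidth 2.
One such decomposition:
Bags: B1 = {0, 1, 3}  B2 = {0, 1, 4}  B3 = {0, 1, 2}
Tree: B1–B2, B2–B3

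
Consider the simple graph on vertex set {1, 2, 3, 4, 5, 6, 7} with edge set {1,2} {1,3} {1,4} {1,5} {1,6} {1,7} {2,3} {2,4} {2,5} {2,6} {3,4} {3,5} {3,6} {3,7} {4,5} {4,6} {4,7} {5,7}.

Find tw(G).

4

A width-4 tree decomposition is:
Bags: B1 = {1, 2, 3, 4, 5}  B2 = {1, 2, 3, 4, 6}  B3 = {1, 3, 4, 5, 7}
Tree: B1–B2, B1–B3
The largest bag has 5 vertices, giving width 4; this decomposition certifies tw(G) ≤ 4. Conversely, {1, 2, 3, 4, 5} is a clique of size 5, and the vertices of any clique must share a bag in every tree decomposition; so some bag has ≥ 5 vertices and tw(G) ≥ 4. The upper and lower bounds meet at 4, so that is the treewidth.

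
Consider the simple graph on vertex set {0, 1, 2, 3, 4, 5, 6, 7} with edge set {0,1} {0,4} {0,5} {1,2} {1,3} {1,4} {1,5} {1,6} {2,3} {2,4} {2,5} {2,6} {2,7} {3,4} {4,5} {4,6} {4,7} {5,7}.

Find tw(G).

3

A width-3 tree decomposition is:
Bags: B1 = {1, 2, 4, 6}  B2 = {1, 2, 3, 4}  B3 = {1, 2, 4, 5}  B4 = {0, 1, 4, 5}  B5 = {2, 4, 5, 7}
Tree: B1–B2, B1–B3, B3–B4, B3–B5
Each bag holds 4 vertices, so the decomposition has width 3, which upper-bounds the treewidth. For the lower bound, the 4 vertices {0, 1, 4, 5} are pairwise adjacent, and any tree decomposition puts a clique entirely inside one bag — forcing width ≥ 3. Hence tw(G) = 3 exactly.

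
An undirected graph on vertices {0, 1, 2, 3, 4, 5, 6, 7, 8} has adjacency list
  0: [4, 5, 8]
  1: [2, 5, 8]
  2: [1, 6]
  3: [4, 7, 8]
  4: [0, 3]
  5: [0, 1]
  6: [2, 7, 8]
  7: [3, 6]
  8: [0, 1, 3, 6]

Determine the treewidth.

3

A width-3 tree decomposition is:
Bags: B1 = {3, 4, 6, 7}  B2 = {3, 4, 6, 8}  B3 = {0, 4, 6, 8}  B4 = {0, 2, 6, 8}  B5 = {0, 1, 2, 8}  B6 = {0, 1, 2, 5}
Tree: B1–B2, B2–B3, B3–B4, B4–B5, B5–B6
The largest bag has 4 vertices, giving width 3; this decomposition certifies tw(G) ≤ 3. For the lower bound: the 4 vertex sets {3,4,7}, {6}, {8}, {0,1,2,5} are disjoint, each induces a connected subgraph, and every pair is joined by at least one edge of G. Contracting each set to a single vertex therefore yields K_{4} as a minor, and since treewidth is minor-monotone, tw(G) ≥ tw(K_{4}) = 3. The upper and lower bounds meet at 3, so that is the treewidth.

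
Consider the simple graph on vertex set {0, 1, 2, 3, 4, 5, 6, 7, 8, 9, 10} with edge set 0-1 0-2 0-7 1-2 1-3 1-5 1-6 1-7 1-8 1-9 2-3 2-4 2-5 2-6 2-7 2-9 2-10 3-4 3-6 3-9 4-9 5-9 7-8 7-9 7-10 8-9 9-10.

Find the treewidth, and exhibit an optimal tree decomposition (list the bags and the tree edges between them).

Every bag has size at most 4, so the width is 4 − 1 = 3 and tw(G) ≤ 3. Conversely, {1, 7, 8, 9} is a clique of size 4, and the vertices of any clique must share a bag in every tree decomposition; so some bag has ≥ 4 vertices and tw(G) ≥ 3. The upper and lower bounds meet at 3, so that is the treewidth.

Treewidth 3.
One optimal decomposition is:
Bags: B1 = {1, 2, 7, 9}  B2 = {1, 2, 3, 9}  B3 = {2, 3, 4, 9}  B4 = {1, 2, 3, 6}  B5 = {0, 1, 2, 7}  B6 = {2, 7, 9, 10}  B7 = {1, 2, 5, 9}  B8 = {1, 7, 8, 9}
Tree: B1–B2, B2–B3, B2–B4, B1–B5, B1–B6, B2–B7, B1–B8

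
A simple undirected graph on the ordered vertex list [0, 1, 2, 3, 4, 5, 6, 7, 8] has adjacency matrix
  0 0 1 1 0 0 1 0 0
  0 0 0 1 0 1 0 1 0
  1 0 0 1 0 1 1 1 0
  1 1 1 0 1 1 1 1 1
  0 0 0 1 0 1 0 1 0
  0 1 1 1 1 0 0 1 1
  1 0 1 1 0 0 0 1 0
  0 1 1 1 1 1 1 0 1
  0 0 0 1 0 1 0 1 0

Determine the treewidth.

A width-3 tree decomposition is:
Bags: B1 = {3, 4, 5, 7}  B2 = {3, 5, 7, 8}  B3 = {2, 3, 5, 7}  B4 = {1, 3, 5, 7}  B5 = {2, 3, 6, 7}  B6 = {0, 2, 3, 6}
Tree: B1–B2, B1–B3, B2–B4, B3–B5, B5–B6
The largest bag has 4 vertices, giving width 3; this decomposition certifies tw(G) ≤ 3. Conversely, {0, 2, 3, 6} is a clique of size 4, and the vertices of any clique must share a bag in every tree decomposition; so some bag has ≥ 4 vertices and tw(G) ≥ 3. The upper and lower bounds meet at 3, so that is the treewidth.

3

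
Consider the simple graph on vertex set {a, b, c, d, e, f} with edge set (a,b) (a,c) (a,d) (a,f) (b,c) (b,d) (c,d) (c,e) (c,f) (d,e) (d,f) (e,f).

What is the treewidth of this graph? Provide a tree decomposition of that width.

Each bag holds 4 vertices, so the decomposition has width 3, which upper-bounds the treewidth. On the other hand G contains the 4-clique {c, d, e, f}. A clique must lie in a single bag of any decomposition, so no decomposition can have width below 3. The upper and lower bounds meet at 3, so that is the treewidth.

Treewidth 3.
One optimal decomposition is:
Bags: B1 = {c, d, e, f}  B2 = {a, c, d, f}  B3 = {a, b, c, d}
Tree: B1–B2, B2–B3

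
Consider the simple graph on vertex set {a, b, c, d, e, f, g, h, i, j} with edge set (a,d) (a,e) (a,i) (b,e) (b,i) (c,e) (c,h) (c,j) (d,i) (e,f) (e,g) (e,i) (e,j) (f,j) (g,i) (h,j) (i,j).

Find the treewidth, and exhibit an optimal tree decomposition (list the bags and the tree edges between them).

Treewidth 2.
Bags: B1 = {b, e, i}  B2 = {e, g, i}  B3 = {e, i, j}  B4 = {e, f, j}  B5 = {a, e, i}  B6 = {c, e, j}  B7 = {c, h, j}  B8 = {a, d, i}
Tree: B1–B2, B1–B3, B3–B4, B3–B5, B4–B6, B6–B7, B5–B8

Each bag holds 3 vertices, so the decomposition has width 2, which upper-bounds the treewidth. On the other hand G contains the 3-clique {a, d, i}. A clique must lie in a single bag of any decomposition, so no decomposition can have width below 2. Combining the bounds, tw(G) = 2.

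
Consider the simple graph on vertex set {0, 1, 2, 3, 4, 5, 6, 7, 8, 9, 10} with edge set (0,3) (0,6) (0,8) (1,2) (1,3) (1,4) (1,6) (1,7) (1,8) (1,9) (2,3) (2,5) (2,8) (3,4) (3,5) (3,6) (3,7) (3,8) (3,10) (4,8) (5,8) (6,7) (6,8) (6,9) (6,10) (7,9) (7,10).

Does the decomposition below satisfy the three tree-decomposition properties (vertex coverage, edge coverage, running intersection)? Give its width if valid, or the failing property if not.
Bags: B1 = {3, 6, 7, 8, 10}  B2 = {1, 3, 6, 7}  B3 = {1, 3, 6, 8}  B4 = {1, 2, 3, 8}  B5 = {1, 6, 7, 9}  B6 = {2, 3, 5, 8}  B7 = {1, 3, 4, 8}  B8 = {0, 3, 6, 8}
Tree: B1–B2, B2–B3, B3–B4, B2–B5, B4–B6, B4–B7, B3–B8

No — bags containing vertex 8 are not connected in the tree.

A tree decomposition must satisfy three properties: every vertex lies in some bag; for every edge, both endpoints lie together in some bag; and for every vertex, the bags containing it form a connected subtree. Here bags containing vertex 8 are not connected in the tree, so the decomposition is invalid.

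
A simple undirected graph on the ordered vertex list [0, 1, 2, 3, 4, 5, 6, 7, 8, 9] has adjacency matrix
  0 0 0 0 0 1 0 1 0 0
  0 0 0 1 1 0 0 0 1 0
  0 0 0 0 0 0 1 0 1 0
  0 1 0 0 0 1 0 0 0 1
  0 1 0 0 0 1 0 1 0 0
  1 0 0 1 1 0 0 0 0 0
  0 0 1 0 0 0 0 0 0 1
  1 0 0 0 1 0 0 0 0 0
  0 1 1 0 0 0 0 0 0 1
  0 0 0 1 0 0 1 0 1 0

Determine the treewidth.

A width-2 tree decomposition is:
Bags: B1 = {0, 4, 7}  B2 = {0, 4, 5}  B3 = {1, 4, 5}  B4 = {1, 3, 5}  B5 = {1, 3, 8}  B6 = {3, 8, 9}  B7 = {2, 8, 9}  B8 = {2, 6, 9}
Tree: B1–B2, B2–B3, B3–B4, B4–B5, B5–B6, B6–B7, B7–B8
Every bag has size at most 3, so the width is 3 − 1 = 2 and tw(G) ≤ 2. For the lower bound, G contains the cycle 7–0–5–4–7, so G is not a forest; only forests have treewidth ≤ 1, hence tw(G) ≥ 2. Combining the bounds, tw(G) = 2.

2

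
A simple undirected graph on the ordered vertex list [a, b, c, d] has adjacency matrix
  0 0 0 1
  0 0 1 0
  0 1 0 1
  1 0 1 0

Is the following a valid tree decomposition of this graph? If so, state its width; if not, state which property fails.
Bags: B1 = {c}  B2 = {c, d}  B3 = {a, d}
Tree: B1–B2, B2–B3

A tree decomposition must satisfy three properties: every vertex lies in some bag; for every edge, both endpoints lie together in some bag; and for every vertex, the bags containing it form a connected subtree. Here vertex b appears in no bag, so the decomposition is invalid.

No — vertex b appears in no bag.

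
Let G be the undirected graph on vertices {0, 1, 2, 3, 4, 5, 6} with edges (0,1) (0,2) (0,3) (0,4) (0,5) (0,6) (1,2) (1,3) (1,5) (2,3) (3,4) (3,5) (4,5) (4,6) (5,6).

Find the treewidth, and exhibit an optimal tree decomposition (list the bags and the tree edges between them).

Treewidth 3.
Bags: B1 = {0, 4, 5, 6}  B2 = {0, 3, 4, 5}  B3 = {0, 1, 3, 5}  B4 = {0, 1, 2, 3}
Tree: B1–B2, B2–B3, B3–B4

Every bag has size at most 4, so the width is 4 − 1 = 3 and tw(G) ≤ 3. For the lower bound, the 4 vertices {0, 1, 2, 3} are pairwise adjacent, and any tree decomposition puts a clique entirely inside one bag — forcing width ≥ 3. Combining the bounds, tw(G) = 3.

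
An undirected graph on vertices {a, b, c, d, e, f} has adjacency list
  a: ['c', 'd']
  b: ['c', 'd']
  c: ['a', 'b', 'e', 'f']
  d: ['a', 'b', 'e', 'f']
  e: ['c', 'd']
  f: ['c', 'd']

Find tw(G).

A width-2 tree decomposition is:
Bags: B1 = {b, c, d}  B2 = {a, c, d}  B3 = {c, d, f}  B4 = {c, d, e}
Tree: B1–B2, B2–B3, B3–B4
Each bag holds 3 vertices, so the decomposition has width 2, which upper-bounds the treewidth. The edges b–c–a–d–b form a cycle, so G is not a tree and its treewidth is at least 2. Hence tw(G) = 2 exactly.

2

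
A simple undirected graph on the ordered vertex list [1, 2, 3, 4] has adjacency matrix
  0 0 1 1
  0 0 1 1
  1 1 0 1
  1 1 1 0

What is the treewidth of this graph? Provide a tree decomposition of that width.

Treewidth 2.
Bags: B1 = {2, 3, 4}  B2 = {1, 3, 4}
Tree: B1–B2

Each bag holds 3 vertices, so the decomposition has width 2, which upper-bounds the treewidth. For the lower bound, the 3 vertices {1, 3, 4} are pairwise adjacent, and any tree decomposition puts a clique entirely inside one bag — forcing width ≥ 2. Combining the bounds, tw(G) = 2.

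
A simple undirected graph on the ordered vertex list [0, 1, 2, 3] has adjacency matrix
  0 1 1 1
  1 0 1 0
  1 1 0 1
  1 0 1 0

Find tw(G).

2

A width-2 tree decomposition is:
Bags: B1 = {0, 2, 3}  B2 = {0, 1, 2}
Tree: B1–B2
Each bag holds 3 vertices, so the decomposition has width 2, which upper-bounds the treewidth. For the lower bound, the 3 vertices {0, 1, 2} are pairwise adjacent, and any tree decomposition puts a clique entirely inside one bag — forcing width ≥ 2. The upper and lower bounds meet at 2, so that is the treewidth.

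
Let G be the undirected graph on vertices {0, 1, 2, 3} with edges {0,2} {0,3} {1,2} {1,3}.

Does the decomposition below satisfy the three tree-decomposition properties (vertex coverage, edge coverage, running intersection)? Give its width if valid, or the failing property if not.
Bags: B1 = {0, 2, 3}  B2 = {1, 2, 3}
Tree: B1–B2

Yes; width 2.

Checking the three conditions: (i) the bags cover all of {0, 1, 2, 3}; (ii) for each edge, some bag contains both endpoints; (iii) the bags containing any fixed vertex form a subtree. All hold, so the decomposition is valid with width 3 − 1 = 2.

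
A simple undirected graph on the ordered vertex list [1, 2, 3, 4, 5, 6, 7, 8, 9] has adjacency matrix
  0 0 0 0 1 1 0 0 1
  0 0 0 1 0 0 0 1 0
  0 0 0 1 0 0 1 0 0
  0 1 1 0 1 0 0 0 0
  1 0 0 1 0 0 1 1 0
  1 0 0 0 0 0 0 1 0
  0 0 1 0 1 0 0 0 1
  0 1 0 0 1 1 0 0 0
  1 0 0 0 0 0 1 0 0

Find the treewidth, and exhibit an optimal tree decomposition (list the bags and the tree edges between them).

Treewidth 3.
One such decomposition:
Bags: B1 = {2, 3, 4, 8}  B2 = {3, 4, 5, 8}  B3 = {3, 5, 7, 8}  B4 = {5, 6, 7, 8}  B5 = {1, 5, 6, 7}  B6 = {1, 6, 7, 9}
Tree: B1–B2, B2–B3, B3–B4, B4–B5, B5–B6

The largest bag has 4 vertices, giving width 3; this decomposition certifies tw(G) ≤ 3. For the lower bound: the 4 vertex sets {2,3,4}, {8}, {5}, {1,6,7,9} are disjoint, each induces a connected subgraph, and every pair is joined by at least one edge of G. Contracting each set to a single vertex therefore yields K_{4} as a minor, and since treewidth is minor-monotone, tw(G) ≥ tw(K_{4}) = 3. Therefore the treewidth is 3.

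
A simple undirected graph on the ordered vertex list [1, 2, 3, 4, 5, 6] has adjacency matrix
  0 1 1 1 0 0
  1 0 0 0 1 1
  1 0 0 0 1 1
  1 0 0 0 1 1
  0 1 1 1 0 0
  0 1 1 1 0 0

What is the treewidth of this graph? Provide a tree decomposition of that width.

Each bag holds 4 vertices, so the decomposition has width 3, which upper-bounds the treewidth. For the lower bound: the 4 vertex sets {2,5}, {4,6}, {1}, {3} are disjoint, each induces a connected subgraph, and every pair is joined by at least one edge of G. Contracting each set to a single vertex therefore yields K_{4} as a minor, and since treewidth is minor-monotone, tw(G) ≥ tw(K_{4}) = 3. Combining the bounds, tw(G) = 3.

Treewidth 3.
Bags: B1 = {1, 2, 5, 6}  B2 = {1, 4, 5, 6}  B3 = {1, 3, 5, 6}
Tree: B1–B2, B2–B3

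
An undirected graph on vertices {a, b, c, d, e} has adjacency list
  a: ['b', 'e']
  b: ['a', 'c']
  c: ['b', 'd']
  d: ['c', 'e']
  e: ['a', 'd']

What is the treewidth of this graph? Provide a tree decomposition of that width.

Every bag has size at most 3, so the width is 3 − 1 = 2 and tw(G) ≤ 2. For the lower bound, G contains the cycle a–e–d–c–b–a, so G is not a forest; only forests have treewidth ≤ 1, hence tw(G) ≥ 2. Combining the bounds, tw(G) = 2.

Treewidth 2.
One such decomposition:
Bags: B1 = {a, d, e}  B2 = {a, c, d}  B3 = {a, b, c}
Tree: B1–B2, B2–B3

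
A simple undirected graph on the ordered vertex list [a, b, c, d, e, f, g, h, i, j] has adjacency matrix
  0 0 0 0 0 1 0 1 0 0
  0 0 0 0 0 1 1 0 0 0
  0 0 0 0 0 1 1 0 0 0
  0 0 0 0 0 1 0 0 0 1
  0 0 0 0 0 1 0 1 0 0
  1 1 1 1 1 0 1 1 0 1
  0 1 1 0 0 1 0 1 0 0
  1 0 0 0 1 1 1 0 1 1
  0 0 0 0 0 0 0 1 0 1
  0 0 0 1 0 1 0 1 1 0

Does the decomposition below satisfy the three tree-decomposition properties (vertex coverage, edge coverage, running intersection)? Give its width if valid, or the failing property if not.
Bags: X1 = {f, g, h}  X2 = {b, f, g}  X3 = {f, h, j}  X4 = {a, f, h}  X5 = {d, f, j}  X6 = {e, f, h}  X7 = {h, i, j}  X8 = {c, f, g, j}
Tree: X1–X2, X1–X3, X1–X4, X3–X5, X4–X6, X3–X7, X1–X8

A tree decomposition must satisfy three properties: every vertex lies in some bag; for every edge, both endpoints lie together in some bag; and for every vertex, the bags containing it form a connected subtree. Here bags containing vertex j are not connected in the tree, so the decomposition is invalid.

No — bags containing vertex j are not connected in the tree.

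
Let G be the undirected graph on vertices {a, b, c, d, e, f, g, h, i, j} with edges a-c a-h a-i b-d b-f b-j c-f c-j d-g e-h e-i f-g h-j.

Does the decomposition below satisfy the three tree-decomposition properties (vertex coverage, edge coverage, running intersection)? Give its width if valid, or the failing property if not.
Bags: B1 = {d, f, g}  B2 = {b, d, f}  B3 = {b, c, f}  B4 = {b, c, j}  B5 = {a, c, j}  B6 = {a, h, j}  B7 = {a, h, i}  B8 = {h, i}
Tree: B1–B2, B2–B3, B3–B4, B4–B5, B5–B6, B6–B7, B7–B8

No — vertex e appears in no bag.

A tree decomposition must satisfy three properties: every vertex lies in some bag; for every edge, both endpoints lie together in some bag; and for every vertex, the bags containing it form a connected subtree. Here vertex e appears in no bag, so the decomposition is invalid.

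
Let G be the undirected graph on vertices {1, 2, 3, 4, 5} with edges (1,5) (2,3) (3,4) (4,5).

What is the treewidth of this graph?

A width-1 tree decomposition is:
Bags: B1 = {1, 5}  B2 = {4, 5}  B3 = {3, 4}  B4 = {2, 3}
Tree: B1–B2, B2–B3, B3–B4
The largest bag has 2 vertices, giving width 1; this decomposition certifies tw(G) ≤ 1. Any graph with an edge has treewidth ≥ 1, and G has the edge 1–5. The upper and lower bounds meet at 1, so that is the treewidth.

1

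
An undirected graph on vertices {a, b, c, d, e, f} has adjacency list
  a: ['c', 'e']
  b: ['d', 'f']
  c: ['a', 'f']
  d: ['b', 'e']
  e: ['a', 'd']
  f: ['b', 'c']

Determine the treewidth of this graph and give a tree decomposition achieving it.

Treewidth 2.
One optimal decomposition is:
Bags: B1 = {a, d, e}  B2 = {a, b, d}  B3 = {a, b, f}  B4 = {a, c, f}
Tree: B1–B2, B2–B3, B3–B4

The largest bag has 3 vertices, giving width 2; this decomposition certifies tw(G) ≤ 2. Since a–e–d–b–f–c–a is a cycle in G, G is not acyclic. Forests are exactly the graphs of treewidth ≤ 1, so tw(G) ≥ 2. Combining the bounds, tw(G) = 2.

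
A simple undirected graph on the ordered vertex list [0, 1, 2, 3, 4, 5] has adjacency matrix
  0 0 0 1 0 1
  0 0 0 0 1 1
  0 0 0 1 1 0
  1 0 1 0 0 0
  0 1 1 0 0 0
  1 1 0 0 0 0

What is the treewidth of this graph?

A width-2 tree decomposition is:
Bags: B1 = {0, 2, 3}  B2 = {0, 2, 4}  B3 = {0, 1, 4}  B4 = {0, 1, 5}
Tree: B1–B2, B2–B3, B3–B4
Each bag holds 3 vertices, so the decomposition has width 2, which upper-bounds the treewidth. For the lower bound, G contains the cycle 0–3–2–4–1–5–0, so G is not a forest; only forests have treewidth ≤ 1, hence tw(G) ≥ 2. Combining the bounds, tw(G) = 2.

2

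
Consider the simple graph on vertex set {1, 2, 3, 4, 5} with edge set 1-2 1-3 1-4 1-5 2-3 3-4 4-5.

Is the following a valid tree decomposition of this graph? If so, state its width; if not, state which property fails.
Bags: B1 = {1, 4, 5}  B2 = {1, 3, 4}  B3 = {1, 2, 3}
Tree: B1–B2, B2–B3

Vertex coverage: the bags together contain {1, 2, 3, 4, 5}, the full vertex set. Edge coverage: each edge of G has both endpoints in at least one bag. Running intersection: for every vertex, the bags containing it form a connected subtree. All three properties hold, so this is a valid tree decomposition of width max|bag| − 1 = 2, and hence tw(G) ≤ 2.

Yes; width 2.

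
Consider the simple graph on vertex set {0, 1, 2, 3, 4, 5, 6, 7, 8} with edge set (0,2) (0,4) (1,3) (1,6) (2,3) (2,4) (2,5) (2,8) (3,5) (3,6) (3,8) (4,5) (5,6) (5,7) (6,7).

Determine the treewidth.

A width-2 tree decomposition is:
Bags: B1 = {2, 3, 8}  B2 = {2, 3, 5}  B3 = {2, 4, 5}  B4 = {3, 5, 6}  B5 = {1, 3, 6}  B6 = {5, 6, 7}  B7 = {0, 2, 4}
Tree: B1–B2, B2–B3, B2–B4, B4–B5, B4–B6, B3–B7
The largest bag has 3 vertices, giving width 2; this decomposition certifies tw(G) ≤ 2. For the lower bound, the 3 vertices {1, 3, 6} are pairwise adjacent, and any tree decomposition puts a clique entirely inside one bag — forcing width ≥ 2. The upper and lower bounds meet at 2, so that is the treewidth.

2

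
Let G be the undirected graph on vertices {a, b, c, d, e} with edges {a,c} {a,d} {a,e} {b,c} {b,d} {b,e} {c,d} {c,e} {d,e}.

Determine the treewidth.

3

A width-3 tree decomposition is:
Bags: B1 = {a, c, d, e}  B2 = {b, c, d, e}
Tree: B1–B2
Each bag holds 4 vertices, so the decomposition has width 3, which upper-bounds the treewidth. For the lower bound, the 4 vertices {a, c, d, e} are pairwise adjacent, and any tree decomposition puts a clique entirely inside one bag — forcing width ≥ 3. The upper and lower bounds meet at 3, so that is the treewidth.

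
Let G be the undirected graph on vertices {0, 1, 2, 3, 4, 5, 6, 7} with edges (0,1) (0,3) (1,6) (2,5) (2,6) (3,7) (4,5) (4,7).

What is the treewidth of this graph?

2

A width-2 tree decomposition is:
Bags: B1 = {2, 5, 6}  B2 = {1, 5, 6}  B3 = {0, 1, 5}  B4 = {0, 3, 5}  B5 = {3, 5, 7}  B6 = {4, 5, 7}
Tree: B1–B2, B2–B3, B3–B4, B4–B5, B5–B6
The largest bag has 3 vertices, giving width 2; this decomposition certifies tw(G) ≤ 2. Since 5–2–6–1–0–3–7–4–5 is a cycle in G, G is not acyclic. Forests are exactly the graphs of treewidth ≤ 1, so tw(G) ≥ 2. The upper and lower bounds meet at 2, so that is the treewidth.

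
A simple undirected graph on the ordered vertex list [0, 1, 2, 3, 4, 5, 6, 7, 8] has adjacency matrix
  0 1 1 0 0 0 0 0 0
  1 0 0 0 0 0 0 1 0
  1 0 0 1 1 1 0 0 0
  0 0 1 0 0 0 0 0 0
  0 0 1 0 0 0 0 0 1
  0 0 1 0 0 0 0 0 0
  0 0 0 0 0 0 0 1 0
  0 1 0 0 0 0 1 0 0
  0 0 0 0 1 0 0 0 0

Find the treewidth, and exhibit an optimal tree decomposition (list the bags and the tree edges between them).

Treewidth 1.
One such decomposition:
Bags: B1 = {0, 1}  B2 = {1, 7}  B3 = {0, 2}  B4 = {2, 4}  B5 = {4, 8}  B6 = {2, 5}  B7 = {2, 3}  B8 = {6, 7}
Tree: B1–B2, B1–B3, B3–B4, B4–B5, B3–B6, B3–B7, B2–B8

Every bag has size at most 2, so the width is 2 − 1 = 1 and tw(G) ≤ 1. Since G has at least one edge (e.g. 0–1), it is not an edgeless graph, so tw(G) ≥ 1. Hence tw(G) = 1 exactly.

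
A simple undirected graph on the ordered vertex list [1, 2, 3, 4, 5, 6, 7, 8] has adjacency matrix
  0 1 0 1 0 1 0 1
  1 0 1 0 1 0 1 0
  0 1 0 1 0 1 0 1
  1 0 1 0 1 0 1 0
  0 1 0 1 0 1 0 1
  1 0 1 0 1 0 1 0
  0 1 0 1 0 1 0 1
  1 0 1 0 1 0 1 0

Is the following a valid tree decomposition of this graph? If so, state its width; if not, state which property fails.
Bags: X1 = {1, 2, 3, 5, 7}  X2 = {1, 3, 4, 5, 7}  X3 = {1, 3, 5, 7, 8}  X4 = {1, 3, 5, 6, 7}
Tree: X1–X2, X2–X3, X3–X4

Yes; width 4.

Vertex coverage: the bags together contain {1, 2, 3, 4, 5, 6, 7, 8}, the full vertex set. Edge coverage: each edge of G has both endpoints in at least one bag. Running intersection: for every vertex, the bags containing it form a connected subtree. All three properties hold, so this is a valid tree decomposition of width max|bag| − 1 = 4, and hence tw(G) ≤ 4.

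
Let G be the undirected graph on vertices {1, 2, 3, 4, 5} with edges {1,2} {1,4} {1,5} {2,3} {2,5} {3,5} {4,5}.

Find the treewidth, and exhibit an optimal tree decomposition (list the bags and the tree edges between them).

Treewidth 2.
One such decomposition:
Bags: B1 = {1, 2, 5}  B2 = {1, 4, 5}  B3 = {2, 3, 5}
Tree: B1–B2, B1–B3

The largest bag has 3 vertices, giving width 2; this decomposition certifies tw(G) ≤ 2. Conversely, {1, 2, 5} is a clique of size 3, and the vertices of any clique must share a bag in every tree decomposition; so some bag has ≥ 3 vertices and tw(G) ≥ 2. Hence tw(G) = 2 exactly.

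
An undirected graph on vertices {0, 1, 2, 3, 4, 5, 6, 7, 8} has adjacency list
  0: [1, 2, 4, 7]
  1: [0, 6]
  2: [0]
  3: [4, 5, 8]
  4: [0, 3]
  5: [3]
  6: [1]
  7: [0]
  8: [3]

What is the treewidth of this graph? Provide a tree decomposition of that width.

The largest bag has 2 vertices, giving width 1; this decomposition certifies tw(G) ≤ 1. Any graph with an edge has treewidth ≥ 1, and G has the edge 3–5. The upper and lower bounds meet at 1, so that is the treewidth.

Treewidth 1.
One optimal decomposition is:
Bags: B1 = {3, 5}  B2 = {3, 4}  B3 = {0, 4}  B4 = {0, 1}  B5 = {1, 6}  B6 = {0, 2}  B7 = {3, 8}  B8 = {0, 7}
Tree: B1–B2, B2–B3, B3–B4, B4–B5, B3–B6, B1–B7, B6–B8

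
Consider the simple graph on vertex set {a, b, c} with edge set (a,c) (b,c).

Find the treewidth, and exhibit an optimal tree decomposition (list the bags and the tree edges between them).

Treewidth 1.
Bags: B1 = {b, c}  B2 = {a, c}
Tree: B1–B2

Every bag has size at most 2, so the width is 2 − 1 = 1 and tw(G) ≤ 1. Since G has at least one edge (e.g. c–b), it is not an edgeless graph, so tw(G) ≥ 1. Therefore the treewidth is 1.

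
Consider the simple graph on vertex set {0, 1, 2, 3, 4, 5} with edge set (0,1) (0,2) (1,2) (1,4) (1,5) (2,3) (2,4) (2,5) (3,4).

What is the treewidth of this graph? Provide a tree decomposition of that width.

Treewidth 2.
One optimal decomposition is:
Bags: B1 = {1, 2, 4}  B2 = {2, 3, 4}  B3 = {0, 1, 2}  B4 = {1, 2, 5}
Tree: B1–B2, B1–B3, B1–B4

Each bag holds 3 vertices, so the decomposition has width 2, which upper-bounds the treewidth. Conversely, {0, 1, 2} is a clique of size 3, and the vertices of any clique must share a bag in every tree decomposition; so some bag has ≥ 3 vertices and tw(G) ≥ 2. The upper and lower bounds meet at 2, so that is the treewidth.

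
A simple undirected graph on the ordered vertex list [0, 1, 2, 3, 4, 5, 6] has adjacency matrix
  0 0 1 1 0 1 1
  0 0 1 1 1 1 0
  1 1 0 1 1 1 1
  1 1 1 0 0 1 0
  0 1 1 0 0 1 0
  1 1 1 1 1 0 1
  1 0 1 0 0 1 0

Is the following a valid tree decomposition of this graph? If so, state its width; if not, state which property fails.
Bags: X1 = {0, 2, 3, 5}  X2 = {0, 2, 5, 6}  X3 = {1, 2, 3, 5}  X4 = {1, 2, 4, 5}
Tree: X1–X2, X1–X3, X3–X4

Every vertex of G appears in some bag (union = {0, 1, 2, 3, 4, 5, 6}); every edge is covered by a bag; and for each vertex v the set of bags containing v is connected in the bag tree. The decomposition is therefore valid. The largest bag has 4 vertices, so the width is 3.

Yes; width 3.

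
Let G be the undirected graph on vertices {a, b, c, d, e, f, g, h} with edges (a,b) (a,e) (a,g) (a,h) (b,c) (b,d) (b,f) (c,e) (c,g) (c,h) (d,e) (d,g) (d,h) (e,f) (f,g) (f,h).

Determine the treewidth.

4

A width-4 tree decomposition is:
Bags: B1 = {a, b, e, g, h}  B2 = {b, c, e, g, h}  B3 = {b, d, e, g, h}  B4 = {b, e, f, g, h}
Tree: B1–B2, B2–B3, B3–B4
Every bag has size at most 5, so the width is 5 − 1 = 4 and tw(G) ≤ 4. For the lower bound: the 5 vertex sets {a,e}, {c,h}, {d,g}, {b}, {f} are disjoint, each induces a connected subgraph, and every pair is joined by at least one edge of G. Contracting each set to a single vertex therefore yields K_{5} as a minor, and since treewidth is minor-monotone, tw(G) ≥ tw(K_{5}) = 4. The upper and lower bounds meet at 4, so that is the treewidth.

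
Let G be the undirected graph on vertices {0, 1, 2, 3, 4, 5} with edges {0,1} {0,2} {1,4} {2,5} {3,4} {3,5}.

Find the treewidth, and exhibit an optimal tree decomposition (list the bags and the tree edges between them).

The largest bag has 3 vertices, giving width 2; this decomposition certifies tw(G) ≤ 2. The edges 2–5–3–4–1–0–2 form a cycle, so G is not a tree and its treewidth is at least 2. Therefore the treewidth is 2.

Treewidth 2.
Bags: B1 = {2, 3, 5}  B2 = {2, 3, 4}  B3 = {1, 2, 4}  B4 = {0, 1, 2}
Tree: B1–B2, B2–B3, B3–B4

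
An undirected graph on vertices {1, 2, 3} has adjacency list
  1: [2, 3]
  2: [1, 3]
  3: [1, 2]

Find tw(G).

A width-2 tree decomposition is:
Bags: B1 = {1, 2, 3}
Tree: (single bag)
A single bag containing all 3 vertices is trivially a valid decomposition of width 2. For the lower bound, the 3 vertices {1, 2, 3} are pairwise adjacent, and any tree decomposition puts a clique entirely inside one bag — forcing width ≥ 2. Hence tw(G) = 2 exactly.

2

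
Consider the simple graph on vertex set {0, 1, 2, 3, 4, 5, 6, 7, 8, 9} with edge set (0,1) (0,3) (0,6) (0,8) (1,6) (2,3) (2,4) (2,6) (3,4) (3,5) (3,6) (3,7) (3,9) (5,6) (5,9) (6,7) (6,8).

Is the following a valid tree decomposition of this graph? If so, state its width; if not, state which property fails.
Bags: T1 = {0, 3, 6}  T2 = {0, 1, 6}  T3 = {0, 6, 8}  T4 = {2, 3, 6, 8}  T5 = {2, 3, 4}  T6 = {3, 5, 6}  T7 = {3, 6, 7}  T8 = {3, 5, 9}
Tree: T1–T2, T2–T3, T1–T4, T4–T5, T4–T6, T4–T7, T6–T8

No — bags containing vertex 8 are not connected in the tree.

A tree decomposition must satisfy three properties: every vertex lies in some bag; for every edge, both endpoints lie together in some bag; and for every vertex, the bags containing it form a connected subtree. Here bags containing vertex 8 are not connected in the tree, so the decomposition is invalid.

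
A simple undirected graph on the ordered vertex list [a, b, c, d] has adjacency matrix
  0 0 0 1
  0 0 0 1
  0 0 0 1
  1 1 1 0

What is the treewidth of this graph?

A width-1 tree decomposition is:
Bags: B1 = {a, d}  B2 = {b, d}  B3 = {c, d}
Tree: B1–B2, B2–B3
The largest bag has 2 vertices, giving width 1; this decomposition certifies tw(G) ≤ 1. Any graph with an edge has treewidth ≥ 1, and G has the edge a–d. Hence tw(G) = 1 exactly.

1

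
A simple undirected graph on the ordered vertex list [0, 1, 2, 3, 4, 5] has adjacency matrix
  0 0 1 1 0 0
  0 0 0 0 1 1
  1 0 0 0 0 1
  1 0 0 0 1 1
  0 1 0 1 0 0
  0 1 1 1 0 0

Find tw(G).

A width-2 tree decomposition is:
Bags: B1 = {1, 3, 4}  B2 = {1, 3, 5}  B3 = {0, 3, 5}  B4 = {0, 2, 5}
Tree: B1–B2, B2–B3, B3–B4
Each bag holds 3 vertices, so the decomposition has width 2, which upper-bounds the treewidth. Since 4–1–5–3–4 is a cycle in G, G is not acyclic. Forests are exactly the graphs of treewidth ≤ 1, so tw(G) ≥ 2. Therefore the treewidth is 2.

2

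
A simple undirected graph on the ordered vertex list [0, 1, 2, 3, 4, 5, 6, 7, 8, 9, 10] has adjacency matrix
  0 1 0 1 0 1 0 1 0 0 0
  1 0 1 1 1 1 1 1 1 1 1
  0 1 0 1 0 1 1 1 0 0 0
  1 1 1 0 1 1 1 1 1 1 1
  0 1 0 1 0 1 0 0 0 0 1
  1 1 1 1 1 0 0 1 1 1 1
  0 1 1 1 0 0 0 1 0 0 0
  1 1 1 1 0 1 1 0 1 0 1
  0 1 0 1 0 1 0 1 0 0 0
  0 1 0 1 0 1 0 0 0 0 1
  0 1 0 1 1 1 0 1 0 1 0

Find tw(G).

A width-4 tree decomposition is:
Bags: B1 = {1, 3, 5, 7, 10}  B2 = {1, 2, 3, 5, 7}  B3 = {1, 2, 3, 6, 7}  B4 = {1, 3, 5, 7, 8}  B5 = {1, 3, 5, 9, 10}  B6 = {1, 3, 4, 5, 10}  B7 = {0, 1, 3, 5, 7}
Tree: B1–B2, B2–B3, B1–B4, B1–B5, B5–B6, B4–B7
Every bag has size at most 5, so the width is 5 − 1 = 4 and tw(G) ≤ 4. For the lower bound, the 5 vertices {1, 3, 5, 9, 10} are pairwise adjacent, and any tree decomposition puts a clique entirely inside one bag — forcing width ≥ 4. The upper and lower bounds meet at 4, so that is the treewidth.

4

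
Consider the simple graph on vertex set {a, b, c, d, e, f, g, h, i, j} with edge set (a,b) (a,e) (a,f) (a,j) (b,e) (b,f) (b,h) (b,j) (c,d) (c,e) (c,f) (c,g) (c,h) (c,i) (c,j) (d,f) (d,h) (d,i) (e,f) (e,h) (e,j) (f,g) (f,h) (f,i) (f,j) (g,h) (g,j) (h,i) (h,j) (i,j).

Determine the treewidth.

4

A width-4 tree decomposition is:
Bags: B1 = {c, e, f, h, j}  B2 = {b, e, f, h, j}  B3 = {c, f, h, i, j}  B4 = {c, d, f, h, i}  B5 = {a, b, e, f, j}  B6 = {c, f, g, h, j}
Tree: B1–B2, B1–B3, B3–B4, B2–B5, B1–B6
The largest bag has 5 vertices, giving width 4; this decomposition certifies tw(G) ≤ 4. On the other hand G contains the 5-clique {c, d, f, h, i}. A clique must lie in a single bag of any decomposition, so no decomposition can have width below 4. Combining the bounds, tw(G) = 4.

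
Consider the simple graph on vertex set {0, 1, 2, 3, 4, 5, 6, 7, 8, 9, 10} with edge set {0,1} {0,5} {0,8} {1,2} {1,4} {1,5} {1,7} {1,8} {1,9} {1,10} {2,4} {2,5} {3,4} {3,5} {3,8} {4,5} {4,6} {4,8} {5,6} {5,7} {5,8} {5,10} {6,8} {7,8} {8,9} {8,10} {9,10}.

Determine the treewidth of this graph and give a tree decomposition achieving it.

Each bag holds 4 vertices, so the decomposition has width 3, which upper-bounds the treewidth. On the other hand G contains the 4-clique {1, 8, 9, 10}. A clique must lie in a single bag of any decomposition, so no decomposition can have width below 3. Combining the bounds, tw(G) = 3.

Treewidth 3.
Bags: B1 = {1, 4, 5, 8}  B2 = {1, 5, 8, 10}  B3 = {1, 2, 4, 5}  B4 = {0, 1, 5, 8}  B5 = {1, 5, 7, 8}  B6 = {1, 8, 9, 10}  B7 = {4, 5, 6, 8}  B8 = {3, 4, 5, 8}
Tree: B1–B2, B1–B3, B2–B4, B2–B5, B2–B6, B1–B7, B7–B8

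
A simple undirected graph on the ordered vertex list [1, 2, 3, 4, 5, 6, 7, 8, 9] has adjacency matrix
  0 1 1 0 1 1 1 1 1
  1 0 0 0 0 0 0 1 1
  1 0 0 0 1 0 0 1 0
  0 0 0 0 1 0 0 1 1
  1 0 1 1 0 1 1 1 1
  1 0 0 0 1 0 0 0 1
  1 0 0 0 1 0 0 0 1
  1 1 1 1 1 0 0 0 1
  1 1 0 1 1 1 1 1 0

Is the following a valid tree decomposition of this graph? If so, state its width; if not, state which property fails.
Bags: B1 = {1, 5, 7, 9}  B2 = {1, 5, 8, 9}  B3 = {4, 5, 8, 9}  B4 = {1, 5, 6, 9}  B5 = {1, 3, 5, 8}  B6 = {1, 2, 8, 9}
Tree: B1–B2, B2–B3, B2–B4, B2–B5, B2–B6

Every vertex of G appears in some bag (union = {1, 2, 3, 4, 5, 6, 7, 8, 9}); every edge is covered by a bag; and for each vertex v the set of bags containing v is connected in the bag tree. The decomposition is therefore valid. The largest bag has 4 vertices, so the width is 3.

Yes; width 3.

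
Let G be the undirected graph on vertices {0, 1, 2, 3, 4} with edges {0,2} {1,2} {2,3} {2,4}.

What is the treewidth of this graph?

1

A width-1 tree decomposition is:
Bags: B1 = {2, 3}  B2 = {1, 2}  B3 = {2, 4}  B4 = {0, 2}
Tree: B1–B2, B1–B3, B1–B4
Each bag holds 2 vertices, so the decomposition has width 1, which upper-bounds the treewidth. Since G has at least one edge (e.g. 2–3), it is not an edgeless graph, so tw(G) ≥ 1. The upper and lower bounds meet at 1, so that is the treewidth.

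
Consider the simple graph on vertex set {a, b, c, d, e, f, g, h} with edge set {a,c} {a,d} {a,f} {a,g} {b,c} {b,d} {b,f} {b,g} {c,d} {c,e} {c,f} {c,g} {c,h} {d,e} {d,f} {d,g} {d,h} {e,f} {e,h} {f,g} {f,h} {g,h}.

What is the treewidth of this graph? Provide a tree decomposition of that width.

The largest bag has 5 vertices, giving width 4; this decomposition certifies tw(G) ≤ 4. For the lower bound, the 5 vertices {c, d, f, g, h} are pairwise adjacent, and any tree decomposition puts a clique entirely inside one bag — forcing width ≥ 4. Hence tw(G) = 4 exactly.

Treewidth 4.
Bags: B1 = {b, c, d, f, g}  B2 = {c, d, f, g, h}  B3 = {a, c, d, f, g}  B4 = {c, d, e, f, h}
Tree: B1–B2, B1–B3, B2–B4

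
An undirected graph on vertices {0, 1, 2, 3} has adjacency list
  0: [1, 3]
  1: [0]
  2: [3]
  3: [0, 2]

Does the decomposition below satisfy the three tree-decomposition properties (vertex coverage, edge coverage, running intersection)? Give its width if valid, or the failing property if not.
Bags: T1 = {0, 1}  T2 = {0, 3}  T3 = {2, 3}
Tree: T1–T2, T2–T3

Yes; width 1.

Every vertex of G appears in some bag (union = {0, 1, 2, 3}); every edge is covered by a bag; and for each vertex v the set of bags containing v is connected in the bag tree. The decomposition is therefore valid. The largest bag has 2 vertices, so the width is 1.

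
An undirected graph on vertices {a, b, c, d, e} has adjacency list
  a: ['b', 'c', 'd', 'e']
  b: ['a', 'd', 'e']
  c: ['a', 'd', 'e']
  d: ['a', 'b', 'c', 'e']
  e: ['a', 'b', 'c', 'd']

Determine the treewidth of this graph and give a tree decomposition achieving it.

Each bag holds 4 vertices, so the decomposition has width 3, which upper-bounds the treewidth. Conversely, {a, c, d, e} is a clique of size 4, and the vertices of any clique must share a bag in every tree decomposition; so some bag has ≥ 4 vertices and tw(G) ≥ 3. Combining the bounds, tw(G) = 3.

Treewidth 3.
One such decomposition:
Bags: B1 = {a, b, d, e}  B2 = {a, c, d, e}
Tree: B1–B2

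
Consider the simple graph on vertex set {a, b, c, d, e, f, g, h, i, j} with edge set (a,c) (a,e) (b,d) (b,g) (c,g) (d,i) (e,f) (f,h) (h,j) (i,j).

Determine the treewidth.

2

A width-2 tree decomposition is:
Bags: B1 = {e, f, h}  B2 = {a, e, h}  B3 = {a, c, h}  B4 = {c, g, h}  B5 = {b, g, h}  B6 = {b, d, h}  B7 = {d, h, i}  B8 = {h, i, j}
Tree: B1–B2, B2–B3, B3–B4, B4–B5, B5–B6, B6–B7, B7–B8
Every bag has size at most 3, so the width is 3 − 1 = 2 and tw(G) ≤ 2. The edges h–f–e–a–c–g–b–d–i–j–h form a cycle, so G is not a tree and its treewidth is at least 2. The upper and lower bounds meet at 2, so that is the treewidth.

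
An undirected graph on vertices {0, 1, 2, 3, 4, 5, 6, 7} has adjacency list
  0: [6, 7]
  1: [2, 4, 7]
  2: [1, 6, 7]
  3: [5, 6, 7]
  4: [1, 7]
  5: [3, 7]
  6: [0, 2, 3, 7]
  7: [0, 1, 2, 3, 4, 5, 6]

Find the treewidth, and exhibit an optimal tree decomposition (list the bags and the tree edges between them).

Each bag holds 3 vertices, so the decomposition has width 2, which upper-bounds the treewidth. Conversely, {1, 2, 7} is a clique of size 3, and the vertices of any clique must share a bag in every tree decomposition; so some bag has ≥ 3 vertices and tw(G) ≥ 2. Hence tw(G) = 2 exactly.

Treewidth 2.
One optimal decomposition is:
Bags: B1 = {2, 6, 7}  B2 = {1, 2, 7}  B3 = {3, 6, 7}  B4 = {0, 6, 7}  B5 = {3, 5, 7}  B6 = {1, 4, 7}
Tree: B1–B2, B1–B3, B1–B4, B3–B5, B2–B6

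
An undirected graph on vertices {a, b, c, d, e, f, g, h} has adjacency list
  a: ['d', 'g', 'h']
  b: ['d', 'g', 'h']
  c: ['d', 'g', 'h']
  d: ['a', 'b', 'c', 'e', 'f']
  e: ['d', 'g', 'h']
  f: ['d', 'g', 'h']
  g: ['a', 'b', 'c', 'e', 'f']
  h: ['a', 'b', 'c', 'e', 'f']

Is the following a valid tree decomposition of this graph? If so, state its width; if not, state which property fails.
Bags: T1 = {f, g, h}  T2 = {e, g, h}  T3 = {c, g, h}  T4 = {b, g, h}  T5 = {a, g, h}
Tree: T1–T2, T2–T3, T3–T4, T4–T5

No — vertex d appears in no bag.

A tree decomposition must satisfy three properties: every vertex lies in some bag; for every edge, both endpoints lie together in some bag; and for every vertex, the bags containing it form a connected subtree. Here vertex d appears in no bag, so the decomposition is invalid.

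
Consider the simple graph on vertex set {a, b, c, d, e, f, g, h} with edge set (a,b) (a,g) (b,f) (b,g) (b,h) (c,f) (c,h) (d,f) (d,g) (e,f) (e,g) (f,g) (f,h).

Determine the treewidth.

2

A width-2 tree decomposition is:
Bags: B1 = {e, f, g}  B2 = {b, f, g}  B3 = {b, f, h}  B4 = {a, b, g}  B5 = {d, f, g}  B6 = {c, f, h}
Tree: B1–B2, B2–B3, B2–B4, B2–B5, B3–B6
Every bag has size at most 3, so the width is 3 − 1 = 2 and tw(G) ≤ 2. For the lower bound, the 3 vertices {a, b, g} are pairwise adjacent, and any tree decomposition puts a clique entirely inside one bag — forcing width ≥ 2. The upper and lower bounds meet at 2, so that is the treewidth.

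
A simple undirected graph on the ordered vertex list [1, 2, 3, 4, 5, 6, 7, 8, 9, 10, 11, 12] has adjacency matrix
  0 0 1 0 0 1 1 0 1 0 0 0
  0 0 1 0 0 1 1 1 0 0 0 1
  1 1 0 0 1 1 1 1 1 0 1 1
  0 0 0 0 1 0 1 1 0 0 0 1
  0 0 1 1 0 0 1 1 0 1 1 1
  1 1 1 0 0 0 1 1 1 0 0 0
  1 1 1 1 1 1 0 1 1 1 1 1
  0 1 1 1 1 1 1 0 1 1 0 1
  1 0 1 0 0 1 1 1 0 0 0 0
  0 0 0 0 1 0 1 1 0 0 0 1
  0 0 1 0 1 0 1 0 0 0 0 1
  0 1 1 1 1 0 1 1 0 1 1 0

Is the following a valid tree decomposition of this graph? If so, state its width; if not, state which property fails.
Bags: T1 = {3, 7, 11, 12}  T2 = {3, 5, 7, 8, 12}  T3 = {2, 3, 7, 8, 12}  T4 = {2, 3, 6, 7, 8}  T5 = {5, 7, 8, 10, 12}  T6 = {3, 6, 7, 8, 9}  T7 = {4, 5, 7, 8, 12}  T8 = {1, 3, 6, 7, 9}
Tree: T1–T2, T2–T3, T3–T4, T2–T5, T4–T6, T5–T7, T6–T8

No — edge (5,11) lies in no bag.

A tree decomposition must satisfy three properties: every vertex lies in some bag; for every edge, both endpoints lie together in some bag; and for every vertex, the bags containing it form a connected subtree. Here edge (5,11) lies in no bag, so the decomposition is invalid.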